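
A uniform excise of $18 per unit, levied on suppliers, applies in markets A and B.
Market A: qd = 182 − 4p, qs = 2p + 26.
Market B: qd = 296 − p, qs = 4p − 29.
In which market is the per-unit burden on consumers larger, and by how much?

Market A: pre-tax p* = $26, q* = 78; post-tax q = 54; per-unit burden on consumers = $6.
Market B: pre-tax p* = $65, q* = 231; post-tax q = 216.6; per-unit burden on consumers = $14.4.
Difference: $6 vs $14.4 → market B is larger by $8.4.

Market B, by $8.4.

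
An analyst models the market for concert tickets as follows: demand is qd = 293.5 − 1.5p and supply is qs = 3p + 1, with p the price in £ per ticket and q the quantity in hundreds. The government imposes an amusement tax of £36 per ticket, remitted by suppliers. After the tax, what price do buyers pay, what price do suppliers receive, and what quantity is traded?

Before the tax: set 293.5 − 1.5p = 3p + 1 → p* = £65, q* = 196.
With the tax collected from suppliers, supply shifts: qs = 3(p − 36) + 1.
Solving gives q = 160 with buyers paying £89 and suppliers receiving £53 (the £36 wedge).

Buyers pay £89; suppliers receive £53; quantity = 160.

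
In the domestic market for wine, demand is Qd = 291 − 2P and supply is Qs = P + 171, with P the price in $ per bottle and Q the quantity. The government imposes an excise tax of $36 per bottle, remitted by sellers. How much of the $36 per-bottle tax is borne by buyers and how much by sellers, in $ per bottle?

Buyers bear $12 per bottle; sellers bear $24 per bottle.

Before the tax: set 291 − 2P = P + 171 → P* = $40, Q* = 211.
With the tax collected from sellers, supply shifts: Qs = (P − 36) + 171.
Solving gives Q = 187 with buyers paying $52 and sellers receiving $16 (the $36 wedge).
Burden on buyers: $12; on sellers: $24. (They sum to $36.)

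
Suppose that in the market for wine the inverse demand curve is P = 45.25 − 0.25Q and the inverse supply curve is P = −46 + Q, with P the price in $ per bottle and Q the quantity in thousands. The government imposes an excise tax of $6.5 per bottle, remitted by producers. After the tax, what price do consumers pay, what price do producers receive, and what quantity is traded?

Inverting to Q(P) form: Qd = 181 − 4P; Qs = P + 46.
Without the tax, 181 − 4P = P + 46 gives 5P = 135, so P* = $27 and Q* = 73.
With the tax collected from producers, supply shifts: Qs = (P − 6.5) + 46.
New equilibrium: consumers pay $28.3, producers receive $21.8, Q = 67.8. (Wedge: Pb − Ps = 6.5.)
The less price-elastic side of the market bears the larger share of a per-unit tax.

Consumers pay $28.3; producers receive $21.8; quantity = 67.8.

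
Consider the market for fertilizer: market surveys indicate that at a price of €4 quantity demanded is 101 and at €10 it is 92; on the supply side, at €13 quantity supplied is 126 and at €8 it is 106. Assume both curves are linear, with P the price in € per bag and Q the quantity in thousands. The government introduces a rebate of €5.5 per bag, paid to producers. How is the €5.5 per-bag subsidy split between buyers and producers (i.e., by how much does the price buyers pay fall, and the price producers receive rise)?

Buyers gain €4 per bag; producers gain €1.5 per bag.

Demand slope: (92 − 101)/(10 − 4) = -1.5, so Qd = 107 − 1.5P.
Supply slope: (106 − 126)/(8 − 13) = 4, so Qs = 4P + 74.
Before the subsidy: set 107 − 1.5P = 4P + 74 → P* = €6, Q* = 98.
With a per-unit subsidy paid to producers, each receives P + 5.5 per unit sold, so supply becomes Qs = 4(P + 5.5) + 74.
Solving gives Q = 104 with buyers paying €2 and producers receiving €7.5 (the €5.5 wedge).
Gain to buyers: €4; to producers: €1.5. (They sum to €5.5.)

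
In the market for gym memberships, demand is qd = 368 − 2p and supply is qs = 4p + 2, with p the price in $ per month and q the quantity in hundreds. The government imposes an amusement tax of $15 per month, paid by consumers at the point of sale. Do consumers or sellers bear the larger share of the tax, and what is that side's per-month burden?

Consumers bear the larger share: $10 per month.

Without the tax, 368 − 2p = 4p + 2 gives 6p = 366, so p* = $61 and q* = 246.
With the tax collected from consumers, demand (in seller-price terms) shifts: qd = 368 − 2(p + 15).
Solving gives q = 226 with consumers paying $71 and sellers receiving $56 (the $15 wedge).
Per-month burden: consumers $10, sellers $5.
Consumers take the larger share because demand is less price-elastic here (demand slope 2 vs supply slope 4).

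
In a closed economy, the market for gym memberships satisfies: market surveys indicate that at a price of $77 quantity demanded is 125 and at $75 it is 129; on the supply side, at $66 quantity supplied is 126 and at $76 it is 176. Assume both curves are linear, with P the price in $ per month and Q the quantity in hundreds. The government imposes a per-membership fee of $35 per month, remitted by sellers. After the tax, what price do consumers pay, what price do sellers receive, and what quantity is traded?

Demand slope: (129 − 125)/(75 − 77) = -2, so Qd = 279 − 2P.
Supply slope: (176 − 126)/(76 − 66) = 5, so Qs = 5P − 204.
Without the tax, 279 − 2P = 5P − 204 gives 7P = 483, so P* = $69 and Q* = 141.
With the tax collected from sellers, supply shifts: Qs = 5(P − 35) − 204.
Solving gives Q = 91 with consumers paying $94 and sellers receiving $59 (the $35 wedge).

Consumers pay $94; sellers receive $59; quantity = 91.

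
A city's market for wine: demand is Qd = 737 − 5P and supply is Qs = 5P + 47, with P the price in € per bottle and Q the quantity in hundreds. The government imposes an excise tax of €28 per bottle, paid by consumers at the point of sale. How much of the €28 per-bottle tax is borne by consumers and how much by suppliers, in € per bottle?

Before the tax: set 737 − 5P = 5P + 47 → P* = €69, Q* = 392.
With the tax collected from consumers, demand (in seller-price terms) shifts: Qd = 737 − 5(P + 28).
New equilibrium: consumers pay €83, suppliers receive €55, Q = 322. (Wedge: Pb − Ps = 28.)
Burden on consumers: €14; on suppliers: €14. (They sum to €28.)
The less price-elastic side of the market bears the larger share of a per-unit tax.

Consumers bear €14 per bottle; suppliers bear €14 per bottle.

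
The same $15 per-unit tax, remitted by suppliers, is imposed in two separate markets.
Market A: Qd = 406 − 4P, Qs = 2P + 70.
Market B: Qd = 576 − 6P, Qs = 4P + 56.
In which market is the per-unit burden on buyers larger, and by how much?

Market B, by $1.

Market A: pre-tax P* = $56, Q* = 182; post-tax Q = 162; per-unit burden on buyers = $5.
Market B: pre-tax P* = $52, Q* = 264; post-tax Q = 228; per-unit burden on buyers = $6.
Difference: $5 vs $6 → market B is larger by $1.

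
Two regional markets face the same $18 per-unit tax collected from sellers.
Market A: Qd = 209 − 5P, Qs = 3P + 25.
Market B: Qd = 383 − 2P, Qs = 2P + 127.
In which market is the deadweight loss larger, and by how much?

Market A, by $141.75.

Market A: pre-tax P* = $23, Q* = 94; post-tax Q = 60.25; deadweight loss = $303.75.
Market B: pre-tax P* = $64, Q* = 255; post-tax Q = 237; deadweight loss = $162.
Difference: $303.75 vs $162 → market A is larger by $141.75.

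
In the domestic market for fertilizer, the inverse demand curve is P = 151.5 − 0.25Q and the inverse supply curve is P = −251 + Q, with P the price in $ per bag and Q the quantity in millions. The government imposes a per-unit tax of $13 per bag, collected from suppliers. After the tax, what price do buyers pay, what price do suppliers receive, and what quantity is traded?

Inverting to Q(P) form: Qd = 606 − 4P; Qs = P + 251.
Before the tax: set 606 − 4P = P + 251 → P* = $71, Q* = 322.
With the tax collected from suppliers, supply shifts: Qs = (P − 13) + 251.
New equilibrium: buyers pay $73.6, suppliers receive $60.6, Q = 311.6. (Wedge: Pb − Ps = 13.)
The less price-elastic side of the market bears the larger share of a per-unit tax.

Buyers pay $73.6; suppliers receive $60.6; quantity = 311.6.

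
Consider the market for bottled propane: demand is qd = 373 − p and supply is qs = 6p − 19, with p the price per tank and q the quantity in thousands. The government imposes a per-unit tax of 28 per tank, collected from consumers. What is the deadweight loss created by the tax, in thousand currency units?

Before the tax: set 373 − p = 6p − 19 → p* = 56, q* = 317.
With the tax collected from consumers, demand (in seller-price terms) shifts: qd = 373 − (p + 28).
New equilibrium: consumers pay 80, sellers receive 52, q = 293. (Wedge: pb − ps = 28.)
Quantity falls by |ΔQ| = |317 − 293| = 24.
DWL = ½ · t · |ΔQ| = ½ · 28 · 24 = 336.

Deadweight loss = 336 thousand.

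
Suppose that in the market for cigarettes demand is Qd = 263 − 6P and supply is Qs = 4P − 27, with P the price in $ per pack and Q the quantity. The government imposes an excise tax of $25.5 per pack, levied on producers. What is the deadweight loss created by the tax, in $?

Deadweight loss = $780.3.

Without the tax, 263 − 6P = 4P − 27 gives 10P = 290, so P* = $29 and Q* = 89.
With the tax collected from producers, supply shifts: Qs = 4(P − 25.5) − 27.
Solving gives Q = 27.8 with buyers paying $39.2 and producers receiving $13.7 (the $25.5 wedge).
Quantity falls by |ΔQ| = |89 − 27.8| = 61.2.
DWL = ½ · t · |ΔQ| = ½ · 25.5 · 61.2 = $780.3.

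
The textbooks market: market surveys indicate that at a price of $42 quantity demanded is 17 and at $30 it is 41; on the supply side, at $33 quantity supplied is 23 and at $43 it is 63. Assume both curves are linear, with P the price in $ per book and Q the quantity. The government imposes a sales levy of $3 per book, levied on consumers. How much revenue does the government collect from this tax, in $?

Demand slope: (41 − 17)/(30 − 42) = -2, so Qd = 101 − 2P.
Supply slope: (63 − 23)/(43 − 33) = 4, so Qs = 4P − 109.
Without the tax, 101 − 2P = 4P − 109 gives 6P = 210, so P* = $35 and Q* = 31.
With the tax collected from consumers, demand (in seller-price terms) shifts: Qd = 101 − 2(P + 3).
New equilibrium: consumers pay $37, sellers receive $34, Q = 27. (Wedge: Pb − Ps = 3.)
Revenue = t · Q = 3 · 27 = $81.

Tax revenue = $81.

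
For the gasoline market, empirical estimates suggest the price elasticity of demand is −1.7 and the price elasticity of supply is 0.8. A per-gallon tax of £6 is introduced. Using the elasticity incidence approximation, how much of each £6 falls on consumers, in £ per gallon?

Consumers bear ≈ £1.92 per gallon.

Incidence ratio: consumers' share ≈ εs / (εs + |εd|) = 0.8 / (0.8 + 1.7) = 0.32.
So consumers bear ≈ 0.32 × £6 = £1.92; producers bear £4.08.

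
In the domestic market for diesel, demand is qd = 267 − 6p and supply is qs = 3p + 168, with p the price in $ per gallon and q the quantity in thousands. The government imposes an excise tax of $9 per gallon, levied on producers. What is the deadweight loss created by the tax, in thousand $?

Without the tax, 267 − 6p = 3p + 168 gives 9p = 99, so p* = $11 and q* = 201.
With the tax collected from producers, supply shifts: qs = 3(p − 9) + 168.
New equilibrium: consumers pay $14, producers receive $5, q = 183. (Wedge: pb − ps = 9.)
Quantity falls by |ΔQ| = |201 − 183| = 18.
DWL = ½ · t · |ΔQ| = ½ · 9 · 18 = $81.

Deadweight loss = $81 thousand.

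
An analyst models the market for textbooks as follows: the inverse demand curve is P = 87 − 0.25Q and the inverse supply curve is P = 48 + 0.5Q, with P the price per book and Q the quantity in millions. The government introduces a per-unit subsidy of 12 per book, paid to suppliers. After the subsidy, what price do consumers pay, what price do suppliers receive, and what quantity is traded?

Rewrite in direct form: Qd = 348 − 4P and Qs = 2P − 96.
Before the subsidy: set 348 − 4P = 2P − 96 → P* = 74, Q* = 52.
With a per-unit subsidy paid to suppliers, each receives P + 12 per unit sold, so supply becomes Qs = 2(P + 12) − 96.
New equilibrium: consumers pay 70, suppliers receive 82, Q = 68. (Wedge: Pb − Ps = −12.)

Consumers pay 70; suppliers receive 82; quantity = 68.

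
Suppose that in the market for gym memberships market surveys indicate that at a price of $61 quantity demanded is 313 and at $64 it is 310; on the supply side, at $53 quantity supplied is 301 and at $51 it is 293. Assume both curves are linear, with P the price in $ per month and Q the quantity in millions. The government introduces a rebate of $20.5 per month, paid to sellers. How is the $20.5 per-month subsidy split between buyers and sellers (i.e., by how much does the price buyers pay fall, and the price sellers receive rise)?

Buyers gain $16.4 per month; sellers gain $4.1 per month.

Demand slope: (310 − 313)/(64 − 61) = -1, so Qd = 374 − P.
Supply slope: (293 − 301)/(51 − 53) = 4, so Qs = 4P + 89.
Without the subsidy, 374 − P = 4P + 89 gives 5P = 285, so P* = $57 and Q* = 317.
With a per-unit subsidy paid to sellers, each receives P + 20.5 per unit sold, so supply becomes Qs = 4(P + 20.5) + 89.
Solving gives Q = 333.4 with buyers paying $40.6 and sellers receiving $61.1 (the $20.5 wedge).
Gain to buyers: $16.4; to sellers: $4.1. (They sum to $20.5.)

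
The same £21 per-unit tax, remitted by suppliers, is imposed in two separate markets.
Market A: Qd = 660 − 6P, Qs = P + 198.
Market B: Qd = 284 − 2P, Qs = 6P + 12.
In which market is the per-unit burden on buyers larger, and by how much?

Market A: pre-tax P* = £66, Q* = 264; post-tax Q = 246; per-unit burden on buyers = £3.
Market B: pre-tax P* = £34, Q* = 216; post-tax Q = 184.5; per-unit burden on buyers = £15.75.
Difference: £3 vs £15.75 → market B is larger by £12.75.

Market B, by £12.75.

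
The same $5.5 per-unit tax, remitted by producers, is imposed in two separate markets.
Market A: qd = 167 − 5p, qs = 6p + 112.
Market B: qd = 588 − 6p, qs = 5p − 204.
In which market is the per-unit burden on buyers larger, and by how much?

Market A: pre-tax p* = $5, q* = 142; post-tax q = 127; per-unit burden on buyers = $3.
Market B: pre-tax p* = $72, q* = 156; post-tax q = 141; per-unit burden on buyers = $2.5.
Difference: $3 vs $2.5 → market A is larger by $0.5.

Market A, by $0.5.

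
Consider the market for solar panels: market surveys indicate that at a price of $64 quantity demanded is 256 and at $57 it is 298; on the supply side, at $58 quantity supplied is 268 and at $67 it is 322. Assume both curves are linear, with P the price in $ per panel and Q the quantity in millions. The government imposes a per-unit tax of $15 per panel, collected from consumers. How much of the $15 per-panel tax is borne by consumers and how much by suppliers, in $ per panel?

Consumers bear $7.5 per panel; suppliers bear $7.5 per panel.

Demand slope: (298 − 256)/(57 − 64) = -6, so Qd = 640 − 6P.
Supply slope: (322 − 268)/(67 − 58) = 6, so Qs = 6P − 80.
Without the tax, 640 − 6P = 6P − 80 gives 12P = 720, so P* = $60 and Q* = 280.
With the tax collected from consumers, demand (in seller-price terms) shifts: Qd = 640 − 6(P + 15).
New equilibrium: consumers pay $67.5, suppliers receive $52.5, Q = 235. (Wedge: Pb − Ps = 15.)
Burden on consumers: $7.5; on suppliers: $7.5. (They sum to $15.)
The less price-elastic side of the market bears the larger share of a per-unit tax.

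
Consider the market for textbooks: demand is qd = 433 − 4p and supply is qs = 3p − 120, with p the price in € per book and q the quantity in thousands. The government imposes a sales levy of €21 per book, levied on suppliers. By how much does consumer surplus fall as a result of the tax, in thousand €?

Without the tax, 433 − 4p = 3p − 120 gives 7p = 553, so p* = €79 and q* = 117.
With the tax collected from suppliers, supply shifts: qs = 3(p − 21) − 120.
Solving gives q = 81 with buyers paying €88 and suppliers receiving €67 (the €21 wedge).
ΔCS is the trapezoid between Q = 81 and Q = 117 of height €9: ½ · (117 + 81) · 9 = €891.

Consumer surplus falls by €891 thousand.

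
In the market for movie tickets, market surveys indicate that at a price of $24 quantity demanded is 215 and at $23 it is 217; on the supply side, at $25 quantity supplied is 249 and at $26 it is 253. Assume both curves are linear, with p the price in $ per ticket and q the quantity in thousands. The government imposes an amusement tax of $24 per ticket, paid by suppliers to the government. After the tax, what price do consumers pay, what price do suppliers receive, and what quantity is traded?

Demand slope: (217 − 215)/(23 − 24) = -2, so qd = 263 − 2p.
Supply slope: (253 − 249)/(26 − 25) = 4, so qs = 4p + 149.
Before the tax: set 263 − 2p = 4p + 149 → p* = $19, q* = 225.
With the tax collected from suppliers, supply shifts: qs = 4(p − 24) + 149.
Solving gives q = 193 with consumers paying $35 and suppliers receiving $11 (the $24 wedge).

Consumers pay $35; suppliers receive $11; quantity = 193.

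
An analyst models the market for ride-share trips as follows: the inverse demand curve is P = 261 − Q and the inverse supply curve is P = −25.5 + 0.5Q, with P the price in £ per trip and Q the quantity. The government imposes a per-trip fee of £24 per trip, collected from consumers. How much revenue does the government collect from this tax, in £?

Inverting to Q(P) form: Qd = 261 − P; Qs = 2P + 51.
Without the tax, 261 − P = 2P + 51 gives 3P = 210, so P* = £70 and Q* = 191.
With the tax collected from consumers, demand (in seller-price terms) shifts: Qd = 261 − (P + 24).
New equilibrium: consumers pay £86, suppliers receive £62, Q = 175. (Wedge: Pb − Ps = 24.)
Revenue = t · Q = 24 · 175 = £4200.

Tax revenue = £4200.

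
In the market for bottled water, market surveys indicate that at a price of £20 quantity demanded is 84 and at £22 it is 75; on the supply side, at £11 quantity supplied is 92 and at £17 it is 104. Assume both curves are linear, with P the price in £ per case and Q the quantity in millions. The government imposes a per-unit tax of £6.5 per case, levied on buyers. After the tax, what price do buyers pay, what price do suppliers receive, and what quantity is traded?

Buyers pay £18; suppliers receive £11.5; quantity = 93.

Demand slope: (75 − 84)/(22 − 20) = -4.5, so Qd = 174 − 4.5P.
Supply slope: (104 − 92)/(17 − 11) = 2, so Qs = 2P + 70.
Before the tax: set 174 − 4.5P = 2P + 70 → P* = £16, Q* = 102.
With the tax collected from buyers, demand (in seller-price terms) shifts: Qd = 174 − 4.5(P + 6.5).
New equilibrium: buyers pay £18, suppliers receive £11.5, Q = 93. (Wedge: Pb − Ps = 6.5.)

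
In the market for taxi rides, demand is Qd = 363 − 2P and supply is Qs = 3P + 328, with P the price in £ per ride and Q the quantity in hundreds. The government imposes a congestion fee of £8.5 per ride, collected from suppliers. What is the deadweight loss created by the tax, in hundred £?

Without the tax, 363 − 2P = 3P + 328 gives 5P = 35, so P* = £7 and Q* = 349.
With the tax collected from suppliers, supply shifts: Qs = 3(P − 8.5) + 328.
New equilibrium: buyers pay £12.1, suppliers receive £3.6, Q = 338.8. (Wedge: Pb − Ps = 8.5.)
Quantity falls by |ΔQ| = |349 − 338.8| = 10.2.
DWL = ½ · t · |ΔQ| = ½ · 8.5 · 10.2 = £43.35.

Deadweight loss = £43.35 hundred.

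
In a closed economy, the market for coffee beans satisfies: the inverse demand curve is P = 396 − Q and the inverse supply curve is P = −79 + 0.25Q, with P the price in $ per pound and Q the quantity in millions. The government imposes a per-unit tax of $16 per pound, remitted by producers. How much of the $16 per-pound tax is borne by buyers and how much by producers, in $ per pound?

Buyers bear $12.8 per pound; producers bear $3.2 per pound.

Rewrite in direct form: Qd = 396 − P and Qs = 4P + 316.
Without the tax, 396 − P = 4P + 316 gives 5P = 80, so P* = $16 and Q* = 380.
With the tax collected from producers, supply shifts: Qs = 4(P − 16) + 316.
Solving gives Q = 367.2 with buyers paying $28.8 and producers receiving $12.8 (the $16 wedge).
Burden on buyers: $12.8; on producers: $3.2. (They sum to $16.)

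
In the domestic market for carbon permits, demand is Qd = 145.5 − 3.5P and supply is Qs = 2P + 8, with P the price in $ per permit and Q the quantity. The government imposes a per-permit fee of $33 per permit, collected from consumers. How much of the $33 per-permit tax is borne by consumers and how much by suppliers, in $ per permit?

Before the tax: set 145.5 − 3.5P = 2P + 8 → P* = $25, Q* = 58.
With the tax collected from consumers, demand (in seller-price terms) shifts: Qd = 145.5 − 3.5(P + 33).
Solving gives Q = 16 with consumers paying $37 and suppliers receiving $4 (the $33 wedge).
Burden on consumers: $12; on suppliers: $21. (They sum to $33.)

Consumers bear $12 per permit; suppliers bear $21 per permit.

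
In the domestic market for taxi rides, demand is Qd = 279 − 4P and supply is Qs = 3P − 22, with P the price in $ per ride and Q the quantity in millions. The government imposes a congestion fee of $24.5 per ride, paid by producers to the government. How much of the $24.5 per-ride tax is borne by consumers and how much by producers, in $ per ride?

Consumers bear $10.5 per ride; producers bear $14 per ride.

Without the tax, 279 − 4P = 3P − 22 gives 7P = 301, so P* = $43 and Q* = 107.
With the tax collected from producers, supply shifts: Qs = 3(P − 24.5) − 22.
Solving gives Q = 65 with consumers paying $53.5 and producers receiving $29 (the $24.5 wedge).
Burden on consumers: $10.5; on producers: $14. (They sum to $24.5.)
The less price-elastic side of the market bears the larger share of a per-unit tax.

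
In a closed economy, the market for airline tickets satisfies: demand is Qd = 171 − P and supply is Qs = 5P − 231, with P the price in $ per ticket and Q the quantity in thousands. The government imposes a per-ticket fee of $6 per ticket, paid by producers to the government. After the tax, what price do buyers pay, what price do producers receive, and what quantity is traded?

Buyers pay $72; producers receive $66; quantity = 99.

Without the tax, 171 − P = 5P − 231 gives 6P = 402, so P* = $67 and Q* = 104.
With the tax collected from producers, supply shifts: Qs = 5(P − 6) − 231.
New equilibrium: buyers pay $72, producers receive $66, Q = 99. (Wedge: Pb − Ps = 6.)
The less price-elastic side of the market bears the larger share of a per-unit tax.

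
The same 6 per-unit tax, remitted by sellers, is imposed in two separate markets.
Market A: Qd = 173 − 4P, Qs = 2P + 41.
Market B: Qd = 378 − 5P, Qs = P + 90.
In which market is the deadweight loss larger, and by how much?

Market A, by 9.

Market A: pre-tax P* = 22, Q* = 85; post-tax Q = 77; deadweight loss = 24.
Market B: pre-tax P* = 48, Q* = 138; post-tax Q = 133; deadweight loss = 15.
Difference: 24 vs 15 → market A is larger by 9.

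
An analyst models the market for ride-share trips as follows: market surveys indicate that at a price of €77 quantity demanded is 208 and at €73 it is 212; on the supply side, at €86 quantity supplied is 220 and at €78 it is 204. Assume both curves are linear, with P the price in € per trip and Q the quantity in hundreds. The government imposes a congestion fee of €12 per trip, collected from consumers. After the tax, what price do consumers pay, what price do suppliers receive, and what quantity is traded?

Consumers pay €87; suppliers receive €75; quantity = 198.

Demand slope: (212 − 208)/(73 − 77) = -1, so Qd = 285 − P.
Supply slope: (204 − 220)/(78 − 86) = 2, so Qs = 2P + 48.
Without the tax, 285 − P = 2P + 48 gives 3P = 237, so P* = €79 and Q* = 206.
With the tax collected from consumers, demand (in seller-price terms) shifts: Qd = 285 − (P + 12).
New equilibrium: consumers pay €87, suppliers receive €75, Q = 198. (Wedge: Pb − Ps = 12.)
The less price-elastic side of the market bears the larger share of a per-unit tax.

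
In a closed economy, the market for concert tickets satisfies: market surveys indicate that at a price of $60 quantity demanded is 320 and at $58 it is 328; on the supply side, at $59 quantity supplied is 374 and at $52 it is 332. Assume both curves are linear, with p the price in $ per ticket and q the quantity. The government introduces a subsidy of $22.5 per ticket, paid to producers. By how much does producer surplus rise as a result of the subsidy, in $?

Demand slope: (328 − 320)/(58 − 60) = -4, so qd = 560 − 4p.
Supply slope: (332 − 374)/(52 − 59) = 6, so qs = 6p + 20.
Without the subsidy, 560 − 4p = 6p + 20 gives 10p = 540, so p* = $54 and q* = 344.
With a per-unit subsidy paid to producers, each receives p + 22.5 per unit sold, so supply becomes qs = 6(p + 22.5) + 20.
Solving gives q = 398 with buyers paying $40.5 and producers receiving $63 (the $22.5 wedge).
ΔPS is the trapezoid between Q = 398 and Q = 344 of height $9: ½ · (344 + 398) · 9 = $3339.

Producer surplus rises by $3339.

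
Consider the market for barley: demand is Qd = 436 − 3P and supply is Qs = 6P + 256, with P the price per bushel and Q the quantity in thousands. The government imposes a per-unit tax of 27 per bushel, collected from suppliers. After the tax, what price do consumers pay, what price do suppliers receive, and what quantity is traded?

Without the tax, 436 − 3P = 6P + 256 gives 9P = 180, so P* = 20 and Q* = 376.
With the tax collected from suppliers, supply shifts: Qs = 6(P − 27) + 256.
Solving gives Q = 322 with consumers paying 38 and suppliers receiving 11 (the 27 wedge).

Consumers pay 38; suppliers receive 11; quantity = 322.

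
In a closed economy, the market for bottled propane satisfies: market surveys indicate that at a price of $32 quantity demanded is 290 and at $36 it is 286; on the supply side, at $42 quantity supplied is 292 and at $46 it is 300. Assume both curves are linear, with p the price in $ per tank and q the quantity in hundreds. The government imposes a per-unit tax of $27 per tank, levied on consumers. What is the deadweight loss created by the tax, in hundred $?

Demand slope: (286 − 290)/(36 − 32) = -1, so qd = 322 − p.
Supply slope: (300 − 292)/(46 − 42) = 2, so qs = 2p + 208.
Without the tax, 322 − p = 2p + 208 gives 3p = 114, so p* = $38 and q* = 284.
With the tax collected from consumers, demand (in seller-price terms) shifts: qd = 322 − (p + 27).
Solving gives q = 266 with consumers paying $56 and producers receiving $29 (the $27 wedge).
Quantity falls by |ΔQ| = |284 − 266| = 18.
DWL = ½ · t · |ΔQ| = ½ · 27 · 18 = $243.

Deadweight loss = $243 hundred.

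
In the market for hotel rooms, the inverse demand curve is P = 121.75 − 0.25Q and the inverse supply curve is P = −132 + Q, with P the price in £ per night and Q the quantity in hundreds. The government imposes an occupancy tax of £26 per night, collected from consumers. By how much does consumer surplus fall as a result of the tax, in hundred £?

Inverting to Q(P) form: Qd = 487 − 4P; Qs = P + 132.
Before the tax: set 487 − 4P = P + 132 → P* = £71, Q* = 203.
With the tax collected from consumers, demand (in seller-price terms) shifts: Qd = 487 − 4(P + 26).
New equilibrium: consumers pay £76.2, producers receive £50.2, Q = 182.2. (Wedge: Pb − Ps = 26.)
ΔCS is the trapezoid between Q = 182.2 and Q = 203 of height £5.2: ½ · (203 + 182.2) · 5.2 = £1001.52.

Consumer surplus falls by £1001.52 hundred.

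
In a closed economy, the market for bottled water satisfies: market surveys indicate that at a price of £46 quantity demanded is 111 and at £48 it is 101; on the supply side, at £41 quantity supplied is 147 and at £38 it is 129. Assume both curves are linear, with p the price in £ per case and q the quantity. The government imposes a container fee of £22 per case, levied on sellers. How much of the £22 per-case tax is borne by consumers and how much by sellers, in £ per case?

Consumers bear £12 per case; sellers bear £10 per case.

Demand slope: (101 − 111)/(48 − 46) = -5, so qd = 341 − 5p.
Supply slope: (129 − 147)/(38 − 41) = 6, so qs = 6p − 99.
Without the tax, 341 − 5p = 6p − 99 gives 11p = 440, so p* = £40 and q* = 141.
With the tax collected from sellers, supply shifts: qs = 6(p − 22) − 99.
New equilibrium: consumers pay £52, sellers receive £30, q = 81. (Wedge: pb − ps = 22.)
Burden on consumers: £12; on sellers: £10. (They sum to £22.)
The less price-elastic side of the market bears the larger share of a per-unit tax.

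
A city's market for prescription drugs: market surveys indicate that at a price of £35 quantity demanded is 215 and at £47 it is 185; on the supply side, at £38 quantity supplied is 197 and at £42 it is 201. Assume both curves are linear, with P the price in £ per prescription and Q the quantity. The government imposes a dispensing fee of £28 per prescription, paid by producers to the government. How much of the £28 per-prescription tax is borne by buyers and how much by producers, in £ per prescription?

Demand slope: (185 − 215)/(47 − 35) = -2.5, so Qd = 302.5 − 2.5P.
Supply slope: (201 − 197)/(42 − 38) = 1, so Qs = P + 159.
Without the tax, 302.5 − 2.5P = P + 159 gives 3.5P = 143.5, so P* = £41 and Q* = 200.
With the tax collected from producers, supply shifts: Qs = (P − 28) + 159.
New equilibrium: buyers pay £49, producers receive £21, Q = 180. (Wedge: Pb − Ps = 28.)
Burden on buyers: £8; on producers: £20. (They sum to £28.)
The less price-elastic side of the market bears the larger share of a per-unit tax.

Buyers bear £8 per prescription; producers bear £20 per prescription.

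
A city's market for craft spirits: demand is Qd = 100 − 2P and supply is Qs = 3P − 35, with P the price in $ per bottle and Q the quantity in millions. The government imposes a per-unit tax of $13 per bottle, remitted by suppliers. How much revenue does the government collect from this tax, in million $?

Tax revenue = $395.2 million.

Before the tax: set 100 − 2P = 3P − 35 → P* = $27, Q* = 46.
With the tax collected from suppliers, supply shifts: Qs = 3(P − 13) − 35.
New equilibrium: buyers pay $34.8, suppliers receive $21.8, Q = 30.4. (Wedge: Pb − Ps = 13.)
Revenue = t · Q = 13 · 30.4 = $395.2.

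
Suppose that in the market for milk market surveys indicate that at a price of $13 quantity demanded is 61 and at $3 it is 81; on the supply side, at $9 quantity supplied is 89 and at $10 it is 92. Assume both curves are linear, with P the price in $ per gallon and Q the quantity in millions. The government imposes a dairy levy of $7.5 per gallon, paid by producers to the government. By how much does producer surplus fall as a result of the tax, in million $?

Demand slope: (81 − 61)/(3 − 13) = -2, so Qd = 87 − 2P.
Supply slope: (92 − 89)/(10 − 9) = 3, so Qs = 3P + 62.
Without the tax, 87 − 2P = 3P + 62 gives 5P = 25, so P* = $5 and Q* = 77.
With the tax collected from producers, supply shifts: Qs = 3(P − 7.5) + 62.
Solving gives Q = 68 with consumers paying $9.5 and producers receiving $2 (the $7.5 wedge).
ΔPS is the trapezoid between Q = 68 and Q = 77 of height $3: ½ · (77 + 68) · 3 = $217.5.

Producer surplus falls by $217.5 million.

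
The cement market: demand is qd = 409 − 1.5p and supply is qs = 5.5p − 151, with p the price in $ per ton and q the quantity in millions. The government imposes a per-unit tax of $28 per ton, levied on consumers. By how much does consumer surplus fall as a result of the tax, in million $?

Consumer surplus falls by $5995 million.

Before the tax: set 409 − 1.5p = 5.5p − 151 → p* = $80, q* = 289.
With the tax collected from consumers, demand (in seller-price terms) shifts: qd = 409 − 1.5(p + 28).
Solving gives q = 256 with consumers paying $102 and producers receiving $74 (the $28 wedge).
ΔCS is the trapezoid between Q = 256 and Q = 289 of height $22: ½ · (289 + 256) · 22 = $5995.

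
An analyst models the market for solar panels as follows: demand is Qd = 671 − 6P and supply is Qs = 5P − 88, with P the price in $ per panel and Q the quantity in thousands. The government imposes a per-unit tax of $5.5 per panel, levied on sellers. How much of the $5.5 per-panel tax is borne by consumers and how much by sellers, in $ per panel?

Consumers bear $2.5 per panel; sellers bear $3 per panel.

Before the tax: set 671 − 6P = 5P − 88 → P* = $69, Q* = 257.
With the tax collected from sellers, supply shifts: Qs = 5(P − 5.5) − 88.
Solving gives Q = 242 with consumers paying $71.5 and sellers receiving $66 (the $5.5 wedge).
Burden on consumers: $2.5; on sellers: $3. (They sum to $5.5.)
The less price-elastic side of the market bears the larger share of a per-unit tax.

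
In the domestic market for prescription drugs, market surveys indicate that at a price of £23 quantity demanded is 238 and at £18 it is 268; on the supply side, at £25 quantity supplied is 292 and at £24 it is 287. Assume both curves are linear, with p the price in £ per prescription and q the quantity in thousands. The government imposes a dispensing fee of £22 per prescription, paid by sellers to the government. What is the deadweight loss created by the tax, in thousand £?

Demand slope: (268 − 238)/(18 − 23) = -6, so qd = 376 − 6p.
Supply slope: (287 − 292)/(24 − 25) = 5, so qs = 5p + 167.
Without the tax, 376 − 6p = 5p + 167 gives 11p = 209, so p* = £19 and q* = 262.
With the tax collected from sellers, supply shifts: qs = 5(p − 22) + 167.
Solving gives q = 202 with buyers paying £29 and sellers receiving £7 (the £22 wedge).
Quantity falls by |ΔQ| = |262 − 202| = 60.
DWL = ½ · t · |ΔQ| = ½ · 22 · 60 = £660.

Deadweight loss = £660 thousand.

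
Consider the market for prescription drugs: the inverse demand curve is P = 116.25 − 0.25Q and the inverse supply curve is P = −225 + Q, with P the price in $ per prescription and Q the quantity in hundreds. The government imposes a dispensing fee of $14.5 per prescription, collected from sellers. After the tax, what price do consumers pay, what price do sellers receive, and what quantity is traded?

Rewrite in direct form: Qd = 465 − 4P and Qs = P + 225.
Before the tax: set 465 − 4P = P + 225 → P* = $48, Q* = 273.
With the tax collected from sellers, supply shifts: Qs = (P − 14.5) + 225.
New equilibrium: consumers pay $50.9, sellers receive $36.4, Q = 261.4. (Wedge: Pb − Ps = 14.5.)
The less price-elastic side of the market bears the larger share of a per-unit tax.

Consumers pay $50.9; sellers receive $36.4; quantity = 261.4.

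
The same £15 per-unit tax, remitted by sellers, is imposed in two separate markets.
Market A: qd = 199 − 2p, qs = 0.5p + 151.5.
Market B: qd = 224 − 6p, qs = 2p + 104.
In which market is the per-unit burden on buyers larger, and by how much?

Market B, by £0.75.

Market A: pre-tax p* = £19, q* = 161; post-tax q = 155; per-unit burden on buyers = £3.
Market B: pre-tax p* = £15, q* = 134; post-tax q = 111.5; per-unit burden on buyers = £3.75.
Difference: £3 vs £3.75 → market B is larger by £0.75.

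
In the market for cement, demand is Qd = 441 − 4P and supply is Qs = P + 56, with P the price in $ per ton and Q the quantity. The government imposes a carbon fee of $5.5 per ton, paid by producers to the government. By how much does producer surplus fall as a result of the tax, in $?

Producer surplus falls by $575.52.

Before the tax: set 441 − 4P = P + 56 → P* = $77, Q* = 133.
With the tax collected from producers, supply shifts: Qs = (P − 5.5) + 56.
Solving gives Q = 128.6 with consumers paying $78.1 and producers receiving $72.6 (the $5.5 wedge).
ΔPS is the trapezoid between Q = 128.6 and Q = 133 of height $4.4: ½ · (133 + 128.6) · 4.4 = $575.52.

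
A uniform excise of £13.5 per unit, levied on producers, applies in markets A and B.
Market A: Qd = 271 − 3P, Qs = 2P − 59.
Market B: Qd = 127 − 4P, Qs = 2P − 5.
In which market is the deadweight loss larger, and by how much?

Market A: pre-tax P* = £66, Q* = 73; post-tax Q = 56.8; deadweight loss = £109.35.
Market B: pre-tax P* = £22, Q* = 39; post-tax Q = 21; deadweight loss = £121.5.
Difference: £109.35 vs £121.5 → market B is larger by £12.15.

Market B, by £12.15.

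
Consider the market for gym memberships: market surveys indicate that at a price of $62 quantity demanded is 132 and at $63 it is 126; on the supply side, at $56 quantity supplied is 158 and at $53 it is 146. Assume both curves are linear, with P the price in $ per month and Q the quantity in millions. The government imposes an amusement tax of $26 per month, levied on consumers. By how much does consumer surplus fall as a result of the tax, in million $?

Consumer surplus falls by $1360.32 million.

Demand slope: (126 − 132)/(63 − 62) = -6, so Qd = 504 − 6P.
Supply slope: (146 − 158)/(53 − 56) = 4, so Qs = 4P − 66.
Without the tax, 504 − 6P = 4P − 66 gives 10P = 570, so P* = $57 and Q* = 162.
With the tax collected from consumers, demand (in seller-price terms) shifts: Qd = 504 − 6(P + 26).
Solving gives Q = 99.6 with consumers paying $67.4 and producers receiving $41.4 (the $26 wedge).
ΔCS is the trapezoid between Q = 99.6 and Q = 162 of height $10.4: ½ · (162 + 99.6) · 10.4 = $1360.32.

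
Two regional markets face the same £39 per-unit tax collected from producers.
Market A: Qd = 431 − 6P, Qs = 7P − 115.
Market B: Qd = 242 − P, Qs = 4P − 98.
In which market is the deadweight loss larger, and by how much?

Market A: pre-tax P* = £42, Q* = 179; post-tax Q = 53; deadweight loss = £2457.
Market B: pre-tax P* = £68, Q* = 174; post-tax Q = 142.8; deadweight loss = £608.4.
Difference: £2457 vs £608.4 → market A is larger by £1848.6.

Market A, by £1848.6.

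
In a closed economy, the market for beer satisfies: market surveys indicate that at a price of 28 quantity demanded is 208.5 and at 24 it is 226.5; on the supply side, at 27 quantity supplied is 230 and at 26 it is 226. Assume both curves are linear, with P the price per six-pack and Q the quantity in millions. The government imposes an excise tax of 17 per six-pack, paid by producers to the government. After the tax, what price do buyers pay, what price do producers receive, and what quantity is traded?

Demand slope: (226.5 − 208.5)/(24 − 28) = -4.5, so Qd = 334.5 − 4.5P.
Supply slope: (226 − 230)/(26 − 27) = 4, so Qs = 4P + 122.
Before the tax: set 334.5 − 4.5P = 4P + 122 → P* = 25, Q* = 222.
With the tax collected from producers, supply shifts: Qs = 4(P − 17) + 122.
Solving gives Q = 186 with buyers paying 33 and producers receiving 16 (the 17 wedge).

Buyers pay 33; producers receive 16; quantity = 186.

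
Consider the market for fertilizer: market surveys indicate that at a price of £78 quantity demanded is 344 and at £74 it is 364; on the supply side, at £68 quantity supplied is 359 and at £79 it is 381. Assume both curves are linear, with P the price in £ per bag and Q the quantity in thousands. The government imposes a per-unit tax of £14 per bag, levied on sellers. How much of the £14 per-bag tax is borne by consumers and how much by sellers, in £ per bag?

Consumers bear £4 per bag; sellers bear £10 per bag.

Demand slope: (364 − 344)/(74 − 78) = -5, so Qd = 734 − 5P.
Supply slope: (381 − 359)/(79 − 68) = 2, so Qs = 2P + 223.
Before the tax: set 734 − 5P = 2P + 223 → P* = £73, Q* = 369.
With the tax collected from sellers, supply shifts: Qs = 2(P − 14) + 223.
New equilibrium: consumers pay £77, sellers receive £63, Q = 349. (Wedge: Pb − Ps = 14.)
Burden on consumers: £4; on sellers: £10. (They sum to £14.)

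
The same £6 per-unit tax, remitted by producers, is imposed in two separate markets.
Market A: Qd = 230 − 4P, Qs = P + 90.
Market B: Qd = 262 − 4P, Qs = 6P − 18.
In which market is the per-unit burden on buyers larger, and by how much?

Market A: pre-tax P* = £28, Q* = 118; post-tax Q = 113.2; per-unit burden on buyers = £1.2.
Market B: pre-tax P* = £28, Q* = 150; post-tax Q = 135.6; per-unit burden on buyers = £3.6.
Difference: £1.2 vs £3.6 → market B is larger by £2.4.

Market B, by £2.4.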